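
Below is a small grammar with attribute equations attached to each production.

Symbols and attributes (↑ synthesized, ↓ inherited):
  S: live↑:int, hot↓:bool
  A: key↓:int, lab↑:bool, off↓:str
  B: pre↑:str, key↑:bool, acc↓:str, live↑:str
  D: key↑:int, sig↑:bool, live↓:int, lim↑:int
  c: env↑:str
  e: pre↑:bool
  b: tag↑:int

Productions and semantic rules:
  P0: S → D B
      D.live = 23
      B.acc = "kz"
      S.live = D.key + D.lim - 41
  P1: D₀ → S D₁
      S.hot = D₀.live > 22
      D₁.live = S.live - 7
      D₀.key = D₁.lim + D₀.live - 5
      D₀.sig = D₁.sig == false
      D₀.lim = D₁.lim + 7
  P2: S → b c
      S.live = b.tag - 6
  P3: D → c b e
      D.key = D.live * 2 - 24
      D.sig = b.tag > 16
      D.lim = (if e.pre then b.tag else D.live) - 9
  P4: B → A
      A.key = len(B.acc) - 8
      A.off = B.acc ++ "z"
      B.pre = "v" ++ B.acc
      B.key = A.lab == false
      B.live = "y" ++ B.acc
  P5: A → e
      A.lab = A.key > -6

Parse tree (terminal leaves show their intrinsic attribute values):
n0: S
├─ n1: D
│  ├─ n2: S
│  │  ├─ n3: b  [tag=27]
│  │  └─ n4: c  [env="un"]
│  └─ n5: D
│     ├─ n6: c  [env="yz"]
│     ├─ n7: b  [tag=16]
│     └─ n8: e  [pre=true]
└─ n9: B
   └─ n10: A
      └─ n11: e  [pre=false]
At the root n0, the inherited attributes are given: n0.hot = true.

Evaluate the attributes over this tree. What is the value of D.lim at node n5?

7

1. n0.hot = true  [given at root]
2. n1.live = 23  [23]
3. n2.hot = true  [D₀.live > 22]
4. n3.tag = 27  [terminal]
5. n4.env = "un"  [terminal]
6. n2.live = 21  [b.tag - 6]
7. n5.live = 14  [S.live - 7]
8. n6.env = "yz"  [terminal]
9. n7.tag = 16  [terminal]
10. n8.pre = true  [terminal]
11. n5.key = 4  [D.live * 2 - 24]
12. n5.sig = false  [b.tag > 16]
13. n5.lim = 7  [(if e.pre then b.tag else D.live) - 9]
14. n1.key = 25  [D₁.lim + D₀.live - 5]
15. n1.sig = true  [D₁.sig == false]
16. n1.lim = 14  [D₁.lim + 7]
17. n9.acc = "kz"  ["kz"]
18. n10.key = -6  [len(B.acc) - 8]
19. n10.off = "kzz"  [B.acc ++ "z"]
20. n11.pre = false  [terminal]
21. n10.lab = false  [A.key > -6]
22. n9.pre = "vkz"  ["v" ++ B.acc]
23. n9.key = true  [A.lab == false]
24. n9.live = "ykz"  ["y" ++ B.acc]
25. n0.live = -2  [D.key + D.lim - 41]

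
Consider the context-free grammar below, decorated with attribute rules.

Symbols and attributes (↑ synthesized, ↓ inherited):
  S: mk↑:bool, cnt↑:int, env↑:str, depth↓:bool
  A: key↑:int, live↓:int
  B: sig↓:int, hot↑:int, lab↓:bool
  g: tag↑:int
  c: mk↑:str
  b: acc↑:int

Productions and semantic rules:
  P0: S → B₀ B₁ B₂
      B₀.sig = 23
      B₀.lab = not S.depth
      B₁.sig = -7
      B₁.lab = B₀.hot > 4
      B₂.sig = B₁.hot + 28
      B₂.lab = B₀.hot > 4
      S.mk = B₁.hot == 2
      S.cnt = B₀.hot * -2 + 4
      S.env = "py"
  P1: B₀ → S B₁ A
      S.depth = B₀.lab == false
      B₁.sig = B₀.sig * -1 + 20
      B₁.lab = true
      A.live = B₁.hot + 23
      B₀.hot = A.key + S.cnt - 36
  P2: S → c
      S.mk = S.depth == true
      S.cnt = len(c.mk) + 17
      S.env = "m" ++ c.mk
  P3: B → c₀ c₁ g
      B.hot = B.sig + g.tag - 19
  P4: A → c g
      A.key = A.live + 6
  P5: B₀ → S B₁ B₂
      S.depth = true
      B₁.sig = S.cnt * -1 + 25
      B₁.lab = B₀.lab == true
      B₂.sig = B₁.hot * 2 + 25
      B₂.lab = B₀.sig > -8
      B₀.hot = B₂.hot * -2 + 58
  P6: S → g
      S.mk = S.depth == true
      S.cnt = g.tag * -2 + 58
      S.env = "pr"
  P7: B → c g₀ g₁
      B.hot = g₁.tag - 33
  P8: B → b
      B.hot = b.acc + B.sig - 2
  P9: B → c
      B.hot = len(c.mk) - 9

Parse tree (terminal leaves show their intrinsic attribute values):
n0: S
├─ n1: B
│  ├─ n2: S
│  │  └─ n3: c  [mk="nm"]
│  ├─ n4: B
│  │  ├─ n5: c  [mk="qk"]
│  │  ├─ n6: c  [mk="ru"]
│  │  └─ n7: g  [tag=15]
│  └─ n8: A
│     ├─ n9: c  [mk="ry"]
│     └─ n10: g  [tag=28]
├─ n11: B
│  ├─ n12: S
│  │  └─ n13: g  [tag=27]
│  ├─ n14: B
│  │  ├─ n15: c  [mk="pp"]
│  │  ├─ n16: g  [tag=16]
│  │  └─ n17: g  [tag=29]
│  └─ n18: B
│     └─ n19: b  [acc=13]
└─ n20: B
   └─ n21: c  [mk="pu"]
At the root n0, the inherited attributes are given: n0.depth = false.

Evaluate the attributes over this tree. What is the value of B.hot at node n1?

5

1. n0.depth = false  [given at root]
2. n1.sig = 23  [23]
3. n1.lab = true  [not S.depth]
4. n2.depth = false  [B₀.lab == false]
5. n3.mk = "nm"  [terminal]
6. n2.mk = false  [S.depth == true]
7. n2.cnt = 19  [len(c.mk) + 17]
8. n2.env = "mnm"  ["m" ++ c.mk]
9. n4.sig = -3  [B₀.sig * -1 + 20]
10. n4.lab = true  [true]
11. n5.mk = "qk"  [terminal]
12. n6.mk = "ru"  [terminal]
13. n7.tag = 15  [terminal]
14. n4.hot = -7  [B.sig + g.tag - 19]
15. n8.live = 16  [B₁.hot + 23]
16. n9.mk = "ry"  [terminal]
17. n10.tag = 28  [terminal]
18. n8.key = 22  [A.live + 6]
19. n1.hot = 5  [A.key + S.cnt - 36]
20. n11.sig = -7  [-7]
21. n11.lab = true  [B₀.hot > 4]
22. n12.depth = true  [true]
23. n13.tag = 27  [terminal]
24. n12.mk = true  [S.depth == true]
25. n12.cnt = 4  [g.tag * -2 + 58]
26. n12.env = "pr"  ["pr"]
27. n14.sig = 21  [S.cnt * -1 + 25]
28. n14.lab = true  [B₀.lab == true]
29. n15.mk = "pp"  [terminal]
30. n16.tag = 16  [terminal]
31. n17.tag = 29  [terminal]
32. n14.hot = -4  [g₁.tag - 33]
33. n18.sig = 17  [B₁.hot * 2 + 25]
34. n18.lab = true  [B₀.sig > -8]
35. n19.acc = 13  [terminal]
36. n18.hot = 28  [b.acc + B.sig - 2]
37. n11.hot = 2  [B₂.hot * -2 + 58]
38. n20.sig = 30  [B₁.hot + 28]
39. n20.lab = true  [B₀.hot > 4]
40. n21.mk = "pu"  [terminal]
41. n20.hot = -7  [len(c.mk) - 9]
42. n0.mk = true  [B₁.hot == 2]
43. n0.cnt = -6  [B₀.hot * -2 + 4]
44. n0.env = "py"  ["py"]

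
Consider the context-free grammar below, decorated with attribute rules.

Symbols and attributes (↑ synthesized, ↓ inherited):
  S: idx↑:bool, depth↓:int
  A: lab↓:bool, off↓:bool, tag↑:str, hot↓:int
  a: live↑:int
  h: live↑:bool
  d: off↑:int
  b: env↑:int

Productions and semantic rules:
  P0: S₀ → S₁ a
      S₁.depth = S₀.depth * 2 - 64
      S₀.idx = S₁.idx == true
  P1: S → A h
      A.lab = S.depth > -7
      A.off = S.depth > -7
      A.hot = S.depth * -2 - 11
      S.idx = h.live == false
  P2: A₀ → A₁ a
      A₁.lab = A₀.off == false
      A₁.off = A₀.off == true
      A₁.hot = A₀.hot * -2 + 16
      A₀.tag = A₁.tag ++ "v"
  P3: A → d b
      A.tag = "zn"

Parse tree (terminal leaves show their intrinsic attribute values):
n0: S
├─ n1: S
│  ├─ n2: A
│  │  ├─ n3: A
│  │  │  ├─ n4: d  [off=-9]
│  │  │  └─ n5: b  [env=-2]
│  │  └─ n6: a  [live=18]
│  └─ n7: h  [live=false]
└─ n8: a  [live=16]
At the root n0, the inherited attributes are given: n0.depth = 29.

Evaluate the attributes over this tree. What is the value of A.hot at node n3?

14

1. n0.depth = 29  [given at root]
2. n1.depth = -6  [S₀.depth * 2 - 64]
3. n2.lab = true  [S.depth > -7]
4. n2.off = true  [S.depth > -7]
5. n2.hot = 1  [S.depth * -2 - 11]
6. n3.lab = false  [A₀.off == false]
7. n3.off = true  [A₀.off == true]
8. n3.hot = 14  [A₀.hot * -2 + 16]
9. n4.off = -9  [terminal]
10. n5.env = -2  [terminal]
11. n3.tag = "zn"  ["zn"]
12. n6.live = 18  [terminal]
13. n2.tag = "znv"  [A₁.tag ++ "v"]
14. n7.live = false  [terminal]
15. n1.idx = true  [h.live == false]
16. n8.live = 16  [terminal]
17. n0.idx = true  [S₁.idx == true]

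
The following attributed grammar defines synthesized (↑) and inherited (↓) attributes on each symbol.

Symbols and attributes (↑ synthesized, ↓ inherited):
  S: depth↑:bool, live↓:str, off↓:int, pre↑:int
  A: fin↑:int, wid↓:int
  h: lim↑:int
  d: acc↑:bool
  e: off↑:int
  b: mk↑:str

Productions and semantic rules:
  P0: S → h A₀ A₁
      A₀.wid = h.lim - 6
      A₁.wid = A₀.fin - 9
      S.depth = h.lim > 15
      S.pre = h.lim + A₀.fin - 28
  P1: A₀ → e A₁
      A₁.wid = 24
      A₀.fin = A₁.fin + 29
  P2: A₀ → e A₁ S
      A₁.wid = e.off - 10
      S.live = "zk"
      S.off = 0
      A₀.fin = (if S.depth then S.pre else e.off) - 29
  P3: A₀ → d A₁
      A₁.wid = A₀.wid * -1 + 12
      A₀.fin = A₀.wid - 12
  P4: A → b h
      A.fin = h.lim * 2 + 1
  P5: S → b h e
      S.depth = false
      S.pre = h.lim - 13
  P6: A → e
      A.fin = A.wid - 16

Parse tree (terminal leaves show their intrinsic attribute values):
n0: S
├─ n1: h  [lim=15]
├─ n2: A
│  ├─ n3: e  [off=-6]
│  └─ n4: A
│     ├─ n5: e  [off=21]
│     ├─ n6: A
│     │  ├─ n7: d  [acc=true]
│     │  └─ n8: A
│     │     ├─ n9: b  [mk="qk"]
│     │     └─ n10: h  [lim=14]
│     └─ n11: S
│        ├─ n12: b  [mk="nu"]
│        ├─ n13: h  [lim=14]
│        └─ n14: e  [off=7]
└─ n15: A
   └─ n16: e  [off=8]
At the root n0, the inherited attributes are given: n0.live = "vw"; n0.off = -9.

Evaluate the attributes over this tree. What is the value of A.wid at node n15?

1. n0.live = "vw"  [given at root]
2. n0.off = -9  [given at root]
3. n1.lim = 15  [terminal]
4. n2.wid = 9  [h.lim - 6]
5. n3.off = -6  [terminal]
6. n4.wid = 24  [24]
7. n5.off = 21  [terminal]
8. n6.wid = 11  [e.off - 10]
9. n7.acc = true  [terminal]
10. n8.wid = 1  [A₀.wid * -1 + 12]
11. n9.mk = "qk"  [terminal]
12. n10.lim = 14  [terminal]
13. n8.fin = 29  [h.lim * 2 + 1]
14. n6.fin = -1  [A₀.wid - 12]
15. n11.live = "zk"  ["zk"]
16. n11.off = 0  [0]
17. n12.mk = "nu"  [terminal]
18. n13.lim = 14  [terminal]
19. n14.off = 7  [terminal]
20. n11.depth = false  [false]
21. n11.pre = 1  [h.lim - 13]
22. n4.fin = -8  [(if S.depth then S.pre else e.off) - 29]
23. n2.fin = 21  [A₁.fin + 29]
24. n15.wid = 12  [A₀.fin - 9]
25. n16.off = 8  [terminal]
26. n15.fin = -4  [A.wid - 16]
27. n0.depth = false  [h.lim > 15]
28. n0.pre = 8  [h.lim + A₀.fin - 28]

12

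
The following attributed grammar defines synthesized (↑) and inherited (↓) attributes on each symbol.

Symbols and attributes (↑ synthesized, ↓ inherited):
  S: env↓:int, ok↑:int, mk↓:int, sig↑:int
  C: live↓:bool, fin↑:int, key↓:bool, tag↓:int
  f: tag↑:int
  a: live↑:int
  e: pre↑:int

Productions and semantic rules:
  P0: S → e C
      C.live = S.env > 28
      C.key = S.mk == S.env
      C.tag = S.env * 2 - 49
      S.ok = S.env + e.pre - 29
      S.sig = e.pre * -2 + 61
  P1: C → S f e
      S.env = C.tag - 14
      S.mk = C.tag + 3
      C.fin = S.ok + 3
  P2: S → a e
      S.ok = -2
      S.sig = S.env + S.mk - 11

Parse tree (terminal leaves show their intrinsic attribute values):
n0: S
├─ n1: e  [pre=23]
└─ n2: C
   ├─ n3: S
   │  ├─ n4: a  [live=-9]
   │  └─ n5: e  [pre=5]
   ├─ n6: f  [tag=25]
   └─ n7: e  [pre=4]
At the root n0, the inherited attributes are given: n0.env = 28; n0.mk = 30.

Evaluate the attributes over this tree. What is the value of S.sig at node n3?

-8

1. n0.env = 28  [given at root]
2. n0.mk = 30  [given at root]
3. n1.pre = 23  [terminal]
4. n2.live = false  [S.env > 28]
5. n2.key = false  [S.mk == S.env]
6. n2.tag = 7  [S.env * 2 - 49]
7. n3.env = -7  [C.tag - 14]
8. n3.mk = 10  [C.tag + 3]
9. n4.live = -9  [terminal]
10. n5.pre = 5  [terminal]
11. n3.ok = -2  [-2]
12. n3.sig = -8  [S.env + S.mk - 11]
13. n6.tag = 25  [terminal]
14. n7.pre = 4  [terminal]
15. n2.fin = 1  [S.ok + 3]
16. n0.ok = 22  [S.env + e.pre - 29]
17. n0.sig = 15  [e.pre * -2 + 61]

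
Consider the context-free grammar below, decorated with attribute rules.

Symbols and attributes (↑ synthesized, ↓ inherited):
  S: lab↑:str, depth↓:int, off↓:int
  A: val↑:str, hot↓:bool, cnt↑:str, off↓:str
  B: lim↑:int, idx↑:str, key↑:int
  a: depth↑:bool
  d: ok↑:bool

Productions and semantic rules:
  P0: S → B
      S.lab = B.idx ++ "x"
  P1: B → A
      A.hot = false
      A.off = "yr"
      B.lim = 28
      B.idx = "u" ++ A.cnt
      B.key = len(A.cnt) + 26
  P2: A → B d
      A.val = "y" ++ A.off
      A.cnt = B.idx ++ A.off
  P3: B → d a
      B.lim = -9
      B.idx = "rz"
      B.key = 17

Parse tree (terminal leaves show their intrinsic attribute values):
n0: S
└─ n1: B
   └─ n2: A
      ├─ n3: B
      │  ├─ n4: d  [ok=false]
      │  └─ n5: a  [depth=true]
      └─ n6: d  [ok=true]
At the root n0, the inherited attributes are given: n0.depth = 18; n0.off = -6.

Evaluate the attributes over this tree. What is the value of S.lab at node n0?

1. n0.depth = 18  [given at root]
2. n0.off = -6  [given at root]
3. n2.hot = false  [false]
4. n2.off = "yr"  ["yr"]
5. n4.ok = false  [terminal]
6. n5.depth = true  [terminal]
7. n3.lim = -9  [-9]
8. n3.idx = "rz"  ["rz"]
9. n3.key = 17  [17]
10. n6.ok = true  [terminal]
11. n2.val = "yyr"  ["y" ++ A.off]
12. n2.cnt = "rzyr"  [B.idx ++ A.off]
13. n1.lim = 28  [28]
14. n1.idx = "urzyr"  ["u" ++ A.cnt]
15. n1.key = 30  [len(A.cnt) + 26]
16. n0.lab = "urzyrx"  [B.idx ++ "x"]

"urzyrx"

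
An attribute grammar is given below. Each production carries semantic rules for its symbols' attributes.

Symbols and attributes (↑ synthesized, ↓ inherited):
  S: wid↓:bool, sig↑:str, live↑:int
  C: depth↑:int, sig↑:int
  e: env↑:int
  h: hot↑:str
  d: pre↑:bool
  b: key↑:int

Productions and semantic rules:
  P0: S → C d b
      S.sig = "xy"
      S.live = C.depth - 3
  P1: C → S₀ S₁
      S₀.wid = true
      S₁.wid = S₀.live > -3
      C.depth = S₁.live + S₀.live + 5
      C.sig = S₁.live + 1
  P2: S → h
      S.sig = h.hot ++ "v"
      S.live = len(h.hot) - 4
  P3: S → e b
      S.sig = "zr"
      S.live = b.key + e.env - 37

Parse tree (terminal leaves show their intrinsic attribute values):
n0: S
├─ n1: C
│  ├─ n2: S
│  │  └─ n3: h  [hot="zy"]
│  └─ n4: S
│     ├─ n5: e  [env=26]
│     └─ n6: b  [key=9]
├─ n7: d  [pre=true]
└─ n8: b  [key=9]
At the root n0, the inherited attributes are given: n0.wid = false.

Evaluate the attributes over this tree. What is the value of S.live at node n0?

1. n0.wid = false  [given at root]
2. n2.wid = true  [true]
3. n3.hot = "zy"  [terminal]
4. n2.sig = "zyv"  [h.hot ++ "v"]
5. n2.live = -2  [len(h.hot) - 4]
6. n4.wid = true  [S₀.live > -3]
7. n5.env = 26  [terminal]
8. n6.key = 9  [terminal]
9. n4.sig = "zr"  ["zr"]
10. n4.live = -2  [b.key + e.env - 37]
11. n1.depth = 1  [S₁.live + S₀.live + 5]
12. n1.sig = -1  [S₁.live + 1]
13. n7.pre = true  [terminal]
14. n8.key = 9  [terminal]
15. n0.sig = "xy"  ["xy"]
16. n0.live = -2  [C.depth - 3]

-2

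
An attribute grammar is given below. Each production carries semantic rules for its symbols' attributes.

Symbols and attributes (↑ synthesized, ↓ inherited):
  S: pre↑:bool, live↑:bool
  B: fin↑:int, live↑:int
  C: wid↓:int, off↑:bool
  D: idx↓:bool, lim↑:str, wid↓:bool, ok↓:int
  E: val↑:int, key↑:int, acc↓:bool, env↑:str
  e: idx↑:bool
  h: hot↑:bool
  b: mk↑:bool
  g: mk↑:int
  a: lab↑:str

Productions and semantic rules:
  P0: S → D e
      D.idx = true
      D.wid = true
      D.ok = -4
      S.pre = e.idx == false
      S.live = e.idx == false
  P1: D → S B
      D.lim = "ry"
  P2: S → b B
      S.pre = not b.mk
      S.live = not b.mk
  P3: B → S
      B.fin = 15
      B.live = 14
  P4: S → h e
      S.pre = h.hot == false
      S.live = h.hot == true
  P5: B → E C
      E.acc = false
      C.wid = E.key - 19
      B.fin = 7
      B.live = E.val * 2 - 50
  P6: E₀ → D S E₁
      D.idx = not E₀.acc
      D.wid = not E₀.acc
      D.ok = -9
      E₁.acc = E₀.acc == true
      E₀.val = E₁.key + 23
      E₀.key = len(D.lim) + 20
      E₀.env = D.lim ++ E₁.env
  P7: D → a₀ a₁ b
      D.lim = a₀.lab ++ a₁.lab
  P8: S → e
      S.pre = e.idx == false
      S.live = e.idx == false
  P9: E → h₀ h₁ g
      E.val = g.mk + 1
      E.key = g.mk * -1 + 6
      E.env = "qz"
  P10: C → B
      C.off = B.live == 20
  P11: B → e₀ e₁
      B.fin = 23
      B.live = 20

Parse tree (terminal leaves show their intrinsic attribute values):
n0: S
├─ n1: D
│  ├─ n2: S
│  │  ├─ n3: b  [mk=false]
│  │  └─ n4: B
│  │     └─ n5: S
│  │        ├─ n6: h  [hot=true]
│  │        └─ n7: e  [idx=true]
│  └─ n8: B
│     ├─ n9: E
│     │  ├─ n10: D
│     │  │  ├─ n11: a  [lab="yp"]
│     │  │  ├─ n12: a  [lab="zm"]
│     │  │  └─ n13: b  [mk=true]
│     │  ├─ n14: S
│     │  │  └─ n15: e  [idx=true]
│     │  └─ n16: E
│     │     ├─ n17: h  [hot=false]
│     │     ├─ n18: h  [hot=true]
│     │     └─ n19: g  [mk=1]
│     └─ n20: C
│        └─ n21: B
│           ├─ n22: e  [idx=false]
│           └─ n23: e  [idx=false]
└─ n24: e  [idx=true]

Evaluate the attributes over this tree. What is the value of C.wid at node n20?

5

1. n1.idx = true  [true]
2. n1.wid = true  [true]
3. n1.ok = -4  [-4]
4. n3.mk = false  [terminal]
5. n6.hot = true  [terminal]
6. n7.idx = true  [terminal]
7. n5.pre = false  [h.hot == false]
8. n5.live = true  [h.hot == true]
9. n4.fin = 15  [15]
10. n4.live = 14  [14]
11. n2.pre = true  [not b.mk]
12. n2.live = true  [not b.mk]
13. n9.acc = false  [false]
14. n10.idx = true  [not E₀.acc]
15. n10.wid = true  [not E₀.acc]
16. n10.ok = -9  [-9]
17. n11.lab = "yp"  [terminal]
18. n12.lab = "zm"  [terminal]
19. n13.mk = true  [terminal]
20. n10.lim = "ypzm"  [a₀.lab ++ a₁.lab]
21. n15.idx = true  [terminal]
22. n14.pre = false  [e.idx == false]
23. n14.live = false  [e.idx == false]
24. n16.acc = false  [E₀.acc == true]
25. n17.hot = false  [terminal]
26. n18.hot = true  [terminal]
27. n19.mk = 1  [terminal]
28. n16.val = 2  [g.mk + 1]
29. n16.key = 5  [g.mk * -1 + 6]
30. n16.env = "qz"  ["qz"]
31. n9.val = 28  [E₁.key + 23]
32. n9.key = 24  [len(D.lim) + 20]
33. n9.env = "ypzmqz"  [D.lim ++ E₁.env]
34. n20.wid = 5  [E.key - 19]
35. n22.idx = false  [terminal]
36. n23.idx = false  [terminal]
37. n21.fin = 23  [23]
38. n21.live = 20  [20]
39. n20.off = true  [B.live == 20]
40. n8.fin = 7  [7]
41. n8.live = 6  [E.val * 2 - 50]
42. n1.lim = "ry"  ["ry"]
43. n24.idx = true  [terminal]
44. n0.pre = false  [e.idx == false]
45. n0.live = false  [e.idx == false]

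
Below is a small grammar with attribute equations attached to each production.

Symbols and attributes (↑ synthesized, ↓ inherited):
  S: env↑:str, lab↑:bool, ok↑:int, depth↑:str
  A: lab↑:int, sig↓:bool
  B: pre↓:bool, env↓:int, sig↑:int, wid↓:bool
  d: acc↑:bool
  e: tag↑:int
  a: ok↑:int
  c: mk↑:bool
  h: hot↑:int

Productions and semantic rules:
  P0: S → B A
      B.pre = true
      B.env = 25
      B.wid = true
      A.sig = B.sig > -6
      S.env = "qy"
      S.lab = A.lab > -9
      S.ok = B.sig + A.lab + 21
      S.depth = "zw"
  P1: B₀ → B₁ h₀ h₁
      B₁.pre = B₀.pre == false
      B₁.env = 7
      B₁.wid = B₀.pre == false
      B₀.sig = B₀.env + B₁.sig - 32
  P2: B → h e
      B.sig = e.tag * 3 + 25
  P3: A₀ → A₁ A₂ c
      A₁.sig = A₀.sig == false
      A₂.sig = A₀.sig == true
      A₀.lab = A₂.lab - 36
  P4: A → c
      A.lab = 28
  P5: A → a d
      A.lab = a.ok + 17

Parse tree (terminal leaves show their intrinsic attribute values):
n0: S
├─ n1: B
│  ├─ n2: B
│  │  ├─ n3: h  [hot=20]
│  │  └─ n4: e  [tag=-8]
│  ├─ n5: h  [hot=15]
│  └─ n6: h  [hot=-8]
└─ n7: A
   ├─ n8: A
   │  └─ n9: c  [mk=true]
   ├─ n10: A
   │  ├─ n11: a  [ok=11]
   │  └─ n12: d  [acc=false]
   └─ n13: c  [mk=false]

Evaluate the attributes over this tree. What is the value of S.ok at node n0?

1. n1.pre = true  [true]
2. n1.env = 25  [25]
3. n1.wid = true  [true]
4. n2.pre = false  [B₀.pre == false]
5. n2.env = 7  [7]
6. n2.wid = false  [B₀.pre == false]
7. n3.hot = 20  [terminal]
8. n4.tag = -8  [terminal]
9. n2.sig = 1  [e.tag * 3 + 25]
10. n5.hot = 15  [terminal]
11. n6.hot = -8  [terminal]
12. n1.sig = -6  [B₀.env + B₁.sig - 32]
13. n7.sig = false  [B.sig > -6]
14. n8.sig = true  [A₀.sig == false]
15. n9.mk = true  [terminal]
16. n8.lab = 28  [28]
17. n10.sig = false  [A₀.sig == true]
18. n11.ok = 11  [terminal]
19. n12.acc = false  [terminal]
20. n10.lab = 28  [a.ok + 17]
21. n13.mk = false  [terminal]
22. n7.lab = -8  [A₂.lab - 36]
23. n0.env = "qy"  ["qy"]
24. n0.lab = true  [A.lab > -9]
25. n0.ok = 7  [B.sig + A.lab + 21]
26. n0.depth = "zw"  ["zw"]

7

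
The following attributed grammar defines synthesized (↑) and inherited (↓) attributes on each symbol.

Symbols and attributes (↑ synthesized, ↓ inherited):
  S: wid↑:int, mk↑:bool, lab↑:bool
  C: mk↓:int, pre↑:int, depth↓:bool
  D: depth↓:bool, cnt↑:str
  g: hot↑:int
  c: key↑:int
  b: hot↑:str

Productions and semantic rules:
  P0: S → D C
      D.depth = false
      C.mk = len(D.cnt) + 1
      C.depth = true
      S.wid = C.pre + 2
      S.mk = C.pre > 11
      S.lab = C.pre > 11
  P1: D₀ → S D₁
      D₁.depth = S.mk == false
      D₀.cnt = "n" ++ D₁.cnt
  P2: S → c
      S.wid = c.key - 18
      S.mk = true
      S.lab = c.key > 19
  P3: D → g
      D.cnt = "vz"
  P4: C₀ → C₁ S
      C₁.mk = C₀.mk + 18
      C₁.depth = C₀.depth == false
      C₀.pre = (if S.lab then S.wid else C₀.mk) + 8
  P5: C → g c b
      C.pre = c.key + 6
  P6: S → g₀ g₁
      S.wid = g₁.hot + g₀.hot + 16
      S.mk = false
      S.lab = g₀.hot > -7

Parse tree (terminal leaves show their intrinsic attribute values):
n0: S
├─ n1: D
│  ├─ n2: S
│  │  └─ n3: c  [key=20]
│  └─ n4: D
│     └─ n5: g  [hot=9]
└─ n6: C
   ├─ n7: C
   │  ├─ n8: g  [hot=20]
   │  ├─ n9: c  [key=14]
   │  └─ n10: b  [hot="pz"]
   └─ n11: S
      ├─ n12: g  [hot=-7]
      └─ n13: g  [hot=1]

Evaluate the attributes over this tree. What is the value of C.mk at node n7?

22

1. n1.depth = false  [false]
2. n3.key = 20  [terminal]
3. n2.wid = 2  [c.key - 18]
4. n2.mk = true  [true]
5. n2.lab = true  [c.key > 19]
6. n4.depth = false  [S.mk == false]
7. n5.hot = 9  [terminal]
8. n4.cnt = "vz"  ["vz"]
9. n1.cnt = "nvz"  ["n" ++ D₁.cnt]
10. n6.mk = 4  [len(D.cnt) + 1]
11. n6.depth = true  [true]
12. n7.mk = 22  [C₀.mk + 18]
13. n7.depth = false  [C₀.depth == false]
14. n8.hot = 20  [terminal]
15. n9.key = 14  [terminal]
16. n10.hot = "pz"  [terminal]
17. n7.pre = 20  [c.key + 6]
18. n12.hot = -7  [terminal]
19. n13.hot = 1  [terminal]
20. n11.wid = 10  [g₁.hot + g₀.hot + 16]
21. n11.mk = false  [false]
22. n11.lab = false  [g₀.hot > -7]
23. n6.pre = 12  [(if S.lab then S.wid else C₀.mk) + 8]
24. n0.wid = 14  [C.pre + 2]
25. n0.mk = true  [C.pre > 11]
26. n0.lab = true  [C.pre > 11]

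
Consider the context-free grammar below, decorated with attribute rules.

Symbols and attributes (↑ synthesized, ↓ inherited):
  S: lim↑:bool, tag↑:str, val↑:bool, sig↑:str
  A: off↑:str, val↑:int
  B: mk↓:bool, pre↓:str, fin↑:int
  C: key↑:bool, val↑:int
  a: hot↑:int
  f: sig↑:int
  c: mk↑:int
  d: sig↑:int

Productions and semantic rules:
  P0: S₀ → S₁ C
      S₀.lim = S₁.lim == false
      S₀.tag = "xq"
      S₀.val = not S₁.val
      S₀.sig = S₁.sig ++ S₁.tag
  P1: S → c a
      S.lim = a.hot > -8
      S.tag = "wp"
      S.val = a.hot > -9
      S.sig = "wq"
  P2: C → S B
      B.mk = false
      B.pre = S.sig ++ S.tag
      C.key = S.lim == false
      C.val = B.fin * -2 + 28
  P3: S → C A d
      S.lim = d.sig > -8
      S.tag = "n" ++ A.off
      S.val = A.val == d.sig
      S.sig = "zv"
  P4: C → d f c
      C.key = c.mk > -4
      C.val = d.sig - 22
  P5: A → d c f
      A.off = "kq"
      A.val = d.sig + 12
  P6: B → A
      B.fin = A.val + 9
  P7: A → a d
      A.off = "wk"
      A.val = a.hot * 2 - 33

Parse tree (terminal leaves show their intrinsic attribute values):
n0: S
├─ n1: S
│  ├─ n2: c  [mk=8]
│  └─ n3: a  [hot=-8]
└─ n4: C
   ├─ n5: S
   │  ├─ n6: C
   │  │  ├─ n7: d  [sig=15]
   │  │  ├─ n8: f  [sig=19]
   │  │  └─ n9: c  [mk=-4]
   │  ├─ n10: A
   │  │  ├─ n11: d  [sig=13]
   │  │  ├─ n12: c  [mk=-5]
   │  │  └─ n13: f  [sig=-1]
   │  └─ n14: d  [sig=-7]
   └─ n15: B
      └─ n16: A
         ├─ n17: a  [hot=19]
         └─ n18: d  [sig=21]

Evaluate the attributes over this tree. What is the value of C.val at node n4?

1. n2.mk = 8  [terminal]
2. n3.hot = -8  [terminal]
3. n1.lim = false  [a.hot > -8]
4. n1.tag = "wp"  ["wp"]
5. n1.val = true  [a.hot > -9]
6. n1.sig = "wq"  ["wq"]
7. n7.sig = 15  [terminal]
8. n8.sig = 19  [terminal]
9. n9.mk = -4  [terminal]
10. n6.key = false  [c.mk > -4]
11. n6.val = -7  [d.sig - 22]
12. n11.sig = 13  [terminal]
13. n12.mk = -5  [terminal]
14. n13.sig = -1  [terminal]
15. n10.off = "kq"  ["kq"]
16. n10.val = 25  [d.sig + 12]
17. n14.sig = -7  [terminal]
18. n5.lim = true  [d.sig > -8]
19. n5.tag = "nkq"  ["n" ++ A.off]
20. n5.val = false  [A.val == d.sig]
21. n5.sig = "zv"  ["zv"]
22. n15.mk = false  [false]
23. n15.pre = "zvnkq"  [S.sig ++ S.tag]
24. n17.hot = 19  [terminal]
25. n18.sig = 21  [terminal]
26. n16.off = "wk"  ["wk"]
27. n16.val = 5  [a.hot * 2 - 33]
28. n15.fin = 14  [A.val + 9]
29. n4.key = false  [S.lim == false]
30. n4.val = 0  [B.fin * -2 + 28]
31. n0.lim = true  [S₁.lim == false]
32. n0.tag = "xq"  ["xq"]
33. n0.val = false  [not S₁.val]
34. n0.sig = "wqwp"  [S₁.sig ++ S₁.tag]

0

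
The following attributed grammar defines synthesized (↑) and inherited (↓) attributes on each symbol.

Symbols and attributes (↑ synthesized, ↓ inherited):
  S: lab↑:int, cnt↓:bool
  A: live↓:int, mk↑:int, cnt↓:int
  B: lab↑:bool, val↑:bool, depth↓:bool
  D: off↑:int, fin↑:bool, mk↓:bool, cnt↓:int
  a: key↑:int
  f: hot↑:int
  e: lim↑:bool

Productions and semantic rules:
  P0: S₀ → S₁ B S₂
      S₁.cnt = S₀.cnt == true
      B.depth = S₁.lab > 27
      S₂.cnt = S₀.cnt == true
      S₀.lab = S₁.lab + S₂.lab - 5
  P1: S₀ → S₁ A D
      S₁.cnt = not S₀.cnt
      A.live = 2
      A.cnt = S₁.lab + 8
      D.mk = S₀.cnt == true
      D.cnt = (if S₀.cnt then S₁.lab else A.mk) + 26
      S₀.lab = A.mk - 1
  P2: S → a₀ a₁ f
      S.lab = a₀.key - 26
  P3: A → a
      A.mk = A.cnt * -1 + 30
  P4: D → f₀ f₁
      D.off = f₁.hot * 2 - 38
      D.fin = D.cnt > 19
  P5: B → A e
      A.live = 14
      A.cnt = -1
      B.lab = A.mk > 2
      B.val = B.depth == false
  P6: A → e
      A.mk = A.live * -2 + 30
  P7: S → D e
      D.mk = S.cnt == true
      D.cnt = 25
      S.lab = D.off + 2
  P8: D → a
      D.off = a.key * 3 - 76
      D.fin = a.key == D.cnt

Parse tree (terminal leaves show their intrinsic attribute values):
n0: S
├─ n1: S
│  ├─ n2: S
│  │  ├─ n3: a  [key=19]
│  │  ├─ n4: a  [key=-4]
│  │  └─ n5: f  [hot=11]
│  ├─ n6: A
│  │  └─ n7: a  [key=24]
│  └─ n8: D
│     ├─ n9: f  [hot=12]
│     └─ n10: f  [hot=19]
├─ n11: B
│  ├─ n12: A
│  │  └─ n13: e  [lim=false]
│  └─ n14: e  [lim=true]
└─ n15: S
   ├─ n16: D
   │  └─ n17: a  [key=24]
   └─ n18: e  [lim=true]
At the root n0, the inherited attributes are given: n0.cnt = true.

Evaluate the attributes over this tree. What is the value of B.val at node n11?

false

1. n0.cnt = true  [given at root]
2. n1.cnt = true  [S₀.cnt == true]
3. n2.cnt = false  [not S₀.cnt]
4. n3.key = 19  [terminal]
5. n4.key = -4  [terminal]
6. n5.hot = 11  [terminal]
7. n2.lab = -7  [a₀.key - 26]
8. n6.live = 2  [2]
9. n6.cnt = 1  [S₁.lab + 8]
10. n7.key = 24  [terminal]
11. n6.mk = 29  [A.cnt * -1 + 30]
12. n8.mk = true  [S₀.cnt == true]
13. n8.cnt = 19  [(if S₀.cnt then S₁.lab else A.mk) + 26]
14. n9.hot = 12  [terminal]
15. n10.hot = 19  [terminal]
16. n8.off = 0  [f₁.hot * 2 - 38]
17. n8.fin = false  [D.cnt > 19]
18. n1.lab = 28  [A.mk - 1]
19. n11.depth = true  [S₁.lab > 27]
20. n12.live = 14  [14]
21. n12.cnt = -1  [-1]
22. n13.lim = false  [terminal]
23. n12.mk = 2  [A.live * -2 + 30]
24. n14.lim = true  [terminal]
25. n11.lab = false  [A.mk > 2]
26. n11.val = false  [B.depth == false]
27. n15.cnt = true  [S₀.cnt == true]
28. n16.mk = true  [S.cnt == true]
29. n16.cnt = 25  [25]
30. n17.key = 24  [terminal]
31. n16.off = -4  [a.key * 3 - 76]
32. n16.fin = false  [a.key == D.cnt]
33. n18.lim = true  [terminal]
34. n15.lab = -2  [D.off + 2]
35. n0.lab = 21  [S₁.lab + S₂.lab - 5]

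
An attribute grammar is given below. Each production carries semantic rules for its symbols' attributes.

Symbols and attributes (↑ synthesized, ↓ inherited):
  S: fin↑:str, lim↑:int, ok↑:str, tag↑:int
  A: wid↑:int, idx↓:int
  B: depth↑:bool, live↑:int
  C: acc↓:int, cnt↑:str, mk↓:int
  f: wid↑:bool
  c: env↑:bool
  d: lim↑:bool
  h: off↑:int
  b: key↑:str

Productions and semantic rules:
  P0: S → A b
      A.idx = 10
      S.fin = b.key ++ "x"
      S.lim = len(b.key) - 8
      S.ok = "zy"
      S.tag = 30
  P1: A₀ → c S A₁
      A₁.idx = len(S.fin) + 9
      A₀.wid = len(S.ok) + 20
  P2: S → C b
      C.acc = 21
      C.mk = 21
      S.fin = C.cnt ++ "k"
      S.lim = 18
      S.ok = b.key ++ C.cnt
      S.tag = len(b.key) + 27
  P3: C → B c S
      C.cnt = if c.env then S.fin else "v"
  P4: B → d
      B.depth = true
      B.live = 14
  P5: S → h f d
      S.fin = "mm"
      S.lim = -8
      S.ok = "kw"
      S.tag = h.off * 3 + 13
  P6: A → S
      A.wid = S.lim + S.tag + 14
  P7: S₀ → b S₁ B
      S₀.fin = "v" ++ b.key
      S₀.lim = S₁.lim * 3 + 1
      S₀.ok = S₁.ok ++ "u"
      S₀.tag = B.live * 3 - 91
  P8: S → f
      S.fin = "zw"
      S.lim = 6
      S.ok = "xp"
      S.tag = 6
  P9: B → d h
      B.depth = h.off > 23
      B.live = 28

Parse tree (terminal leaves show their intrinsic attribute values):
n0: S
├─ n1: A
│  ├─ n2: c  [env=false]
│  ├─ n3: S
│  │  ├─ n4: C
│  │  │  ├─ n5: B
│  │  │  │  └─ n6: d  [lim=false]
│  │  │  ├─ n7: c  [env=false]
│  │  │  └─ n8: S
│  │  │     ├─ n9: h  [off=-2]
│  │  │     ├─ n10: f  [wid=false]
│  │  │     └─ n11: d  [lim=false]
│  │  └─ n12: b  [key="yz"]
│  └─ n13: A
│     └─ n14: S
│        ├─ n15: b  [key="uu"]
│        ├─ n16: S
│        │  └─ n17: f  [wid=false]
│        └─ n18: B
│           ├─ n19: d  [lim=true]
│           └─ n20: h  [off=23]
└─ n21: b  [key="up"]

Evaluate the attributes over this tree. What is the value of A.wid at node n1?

23

1. n1.idx = 10  [10]
2. n2.env = false  [terminal]
3. n4.acc = 21  [21]
4. n4.mk = 21  [21]
5. n6.lim = false  [terminal]
6. n5.depth = true  [true]
7. n5.live = 14  [14]
8. n7.env = false  [terminal]
9. n9.off = -2  [terminal]
10. n10.wid = false  [terminal]
11. n11.lim = false  [terminal]
12. n8.fin = "mm"  ["mm"]
13. n8.lim = -8  [-8]
14. n8.ok = "kw"  ["kw"]
15. n8.tag = 7  [h.off * 3 + 13]
16. n4.cnt = "v"  [if c.env then S.fin else "v"]
17. n12.key = "yz"  [terminal]
18. n3.fin = "vk"  [C.cnt ++ "k"]
19. n3.lim = 18  [18]
20. n3.ok = "yzv"  [b.key ++ C.cnt]
21. n3.tag = 29  [len(b.key) + 27]
22. n13.idx = 11  [len(S.fin) + 9]
23. n15.key = "uu"  [terminal]
24. n17.wid = false  [terminal]
25. n16.fin = "zw"  ["zw"]
26. n16.lim = 6  [6]
27. n16.ok = "xp"  ["xp"]
28. n16.tag = 6  [6]
29. n19.lim = true  [terminal]
30. n20.off = 23  [terminal]
31. n18.depth = false  [h.off > 23]
32. n18.live = 28  [28]
33. n14.fin = "vuu"  ["v" ++ b.key]
34. n14.lim = 19  [S₁.lim * 3 + 1]
35. n14.ok = "xpu"  [S₁.ok ++ "u"]
36. n14.tag = -7  [B.live * 3 - 91]
37. n13.wid = 26  [S.lim + S.tag + 14]
38. n1.wid = 23  [len(S.ok) + 20]
39. n21.key = "up"  [terminal]
40. n0.fin = "upx"  [b.key ++ "x"]
41. n0.lim = -6  [len(b.key) - 8]
42. n0.ok = "zy"  ["zy"]
43. n0.tag = 30  [30]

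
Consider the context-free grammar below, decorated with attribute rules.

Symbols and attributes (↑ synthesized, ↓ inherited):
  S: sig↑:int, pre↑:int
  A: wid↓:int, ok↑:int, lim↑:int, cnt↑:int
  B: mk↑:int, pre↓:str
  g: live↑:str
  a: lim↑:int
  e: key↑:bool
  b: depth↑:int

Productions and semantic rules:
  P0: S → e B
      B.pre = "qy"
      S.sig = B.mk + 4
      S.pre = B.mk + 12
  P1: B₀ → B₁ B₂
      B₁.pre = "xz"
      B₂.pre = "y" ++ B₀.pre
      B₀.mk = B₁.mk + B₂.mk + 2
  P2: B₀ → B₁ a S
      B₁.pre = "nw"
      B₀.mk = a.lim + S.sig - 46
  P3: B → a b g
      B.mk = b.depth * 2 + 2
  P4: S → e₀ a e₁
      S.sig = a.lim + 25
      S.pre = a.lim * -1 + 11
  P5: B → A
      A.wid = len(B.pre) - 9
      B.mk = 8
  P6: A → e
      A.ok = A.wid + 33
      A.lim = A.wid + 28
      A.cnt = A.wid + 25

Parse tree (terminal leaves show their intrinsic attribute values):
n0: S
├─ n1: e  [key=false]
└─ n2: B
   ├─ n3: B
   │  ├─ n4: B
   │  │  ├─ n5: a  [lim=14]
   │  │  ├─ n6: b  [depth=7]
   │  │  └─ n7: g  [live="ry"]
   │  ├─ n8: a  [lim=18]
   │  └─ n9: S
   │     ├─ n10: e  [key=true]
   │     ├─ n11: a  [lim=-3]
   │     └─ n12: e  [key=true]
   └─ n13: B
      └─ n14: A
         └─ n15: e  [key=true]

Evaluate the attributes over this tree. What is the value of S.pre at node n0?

1. n1.key = false  [terminal]
2. n2.pre = "qy"  ["qy"]
3. n3.pre = "xz"  ["xz"]
4. n4.pre = "nw"  ["nw"]
5. n5.lim = 14  [terminal]
6. n6.depth = 7  [terminal]
7. n7.live = "ry"  [terminal]
8. n4.mk = 16  [b.depth * 2 + 2]
9. n8.lim = 18  [terminal]
10. n10.key = true  [terminal]
11. n11.lim = -3  [terminal]
12. n12.key = true  [terminal]
13. n9.sig = 22  [a.lim + 25]
14. n9.pre = 14  [a.lim * -1 + 11]
15. n3.mk = -6  [a.lim + S.sig - 46]
16. n13.pre = "yqy"  ["y" ++ B₀.pre]
17. n14.wid = -6  [len(B.pre) - 9]
18. n15.key = true  [terminal]
19. n14.ok = 27  [A.wid + 33]
20. n14.lim = 22  [A.wid + 28]
21. n14.cnt = 19  [A.wid + 25]
22. n13.mk = 8  [8]
23. n2.mk = 4  [B₁.mk + B₂.mk + 2]
24. n0.sig = 8  [B.mk + 4]
25. n0.pre = 16  [B.mk + 12]

16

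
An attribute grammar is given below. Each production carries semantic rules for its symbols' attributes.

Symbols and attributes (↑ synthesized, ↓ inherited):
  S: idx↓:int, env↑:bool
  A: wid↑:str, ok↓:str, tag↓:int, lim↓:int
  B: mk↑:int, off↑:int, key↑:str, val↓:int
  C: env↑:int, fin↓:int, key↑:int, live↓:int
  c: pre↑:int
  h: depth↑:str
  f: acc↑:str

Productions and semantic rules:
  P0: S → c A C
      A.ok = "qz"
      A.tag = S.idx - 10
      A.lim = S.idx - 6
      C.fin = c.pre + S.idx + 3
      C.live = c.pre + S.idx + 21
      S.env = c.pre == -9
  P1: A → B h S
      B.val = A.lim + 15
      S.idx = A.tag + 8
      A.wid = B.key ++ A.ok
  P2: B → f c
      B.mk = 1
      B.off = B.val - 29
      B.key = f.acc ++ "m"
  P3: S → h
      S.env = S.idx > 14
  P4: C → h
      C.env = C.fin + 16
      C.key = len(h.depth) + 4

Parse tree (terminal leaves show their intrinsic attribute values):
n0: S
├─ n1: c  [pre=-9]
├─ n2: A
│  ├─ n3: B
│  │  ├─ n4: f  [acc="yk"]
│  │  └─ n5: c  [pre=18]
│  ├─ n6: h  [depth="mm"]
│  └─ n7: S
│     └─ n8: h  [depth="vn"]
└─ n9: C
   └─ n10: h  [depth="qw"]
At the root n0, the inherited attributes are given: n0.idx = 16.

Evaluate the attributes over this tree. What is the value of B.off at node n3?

1. n0.idx = 16  [given at root]
2. n1.pre = -9  [terminal]
3. n2.ok = "qz"  ["qz"]
4. n2.tag = 6  [S.idx - 10]
5. n2.lim = 10  [S.idx - 6]
6. n3.val = 25  [A.lim + 15]
7. n4.acc = "yk"  [terminal]
8. n5.pre = 18  [terminal]
9. n3.mk = 1  [1]
10. n3.off = -4  [B.val - 29]
11. n3.key = "ykm"  [f.acc ++ "m"]
12. n6.depth = "mm"  [terminal]
13. n7.idx = 14  [A.tag + 8]
14. n8.depth = "vn"  [terminal]
15. n7.env = false  [S.idx > 14]
16. n2.wid = "ykmqz"  [B.key ++ A.ok]
17. n9.fin = 10  [c.pre + S.idx + 3]
18. n9.live = 28  [c.pre + S.idx + 21]
19. n10.depth = "qw"  [terminal]
20. n9.env = 26  [C.fin + 16]
21. n9.key = 6  [len(h.depth) + 4]
22. n0.env = true  [c.pre == -9]

-4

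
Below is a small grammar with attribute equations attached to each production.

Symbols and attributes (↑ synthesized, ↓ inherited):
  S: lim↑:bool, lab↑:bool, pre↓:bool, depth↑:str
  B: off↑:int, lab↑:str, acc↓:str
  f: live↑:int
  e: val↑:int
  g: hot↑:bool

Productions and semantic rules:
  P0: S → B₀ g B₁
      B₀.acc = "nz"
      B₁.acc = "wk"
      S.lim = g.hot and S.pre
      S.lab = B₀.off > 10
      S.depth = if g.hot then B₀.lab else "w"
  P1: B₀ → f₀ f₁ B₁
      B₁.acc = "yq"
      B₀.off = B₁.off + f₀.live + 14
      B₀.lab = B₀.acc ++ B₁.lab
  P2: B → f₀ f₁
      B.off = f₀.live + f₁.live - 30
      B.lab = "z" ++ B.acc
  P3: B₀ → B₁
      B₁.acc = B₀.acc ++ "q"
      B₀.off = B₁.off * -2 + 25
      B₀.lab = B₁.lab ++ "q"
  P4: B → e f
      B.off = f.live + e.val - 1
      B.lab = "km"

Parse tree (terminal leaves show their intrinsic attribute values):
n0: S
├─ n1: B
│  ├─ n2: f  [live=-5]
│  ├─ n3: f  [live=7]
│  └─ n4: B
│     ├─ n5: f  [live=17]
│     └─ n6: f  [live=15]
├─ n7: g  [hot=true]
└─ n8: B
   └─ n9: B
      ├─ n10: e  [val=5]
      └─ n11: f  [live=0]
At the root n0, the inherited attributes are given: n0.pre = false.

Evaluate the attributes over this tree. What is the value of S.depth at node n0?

1. n0.pre = false  [given at root]
2. n1.acc = "nz"  ["nz"]
3. n2.live = -5  [terminal]
4. n3.live = 7  [terminal]
5. n4.acc = "yq"  ["yq"]
6. n5.live = 17  [terminal]
7. n6.live = 15  [terminal]
8. n4.off = 2  [f₀.live + f₁.live - 30]
9. n4.lab = "zyq"  ["z" ++ B.acc]
10. n1.off = 11  [B₁.off + f₀.live + 14]
11. n1.lab = "nzzyq"  [B₀.acc ++ B₁.lab]
12. n7.hot = true  [terminal]
13. n8.acc = "wk"  ["wk"]
14. n9.acc = "wkq"  [B₀.acc ++ "q"]
15. n10.val = 5  [terminal]
16. n11.live = 0  [terminal]
17. n9.off = 4  [f.live + e.val - 1]
18. n9.lab = "km"  ["km"]
19. n8.off = 17  [B₁.off * -2 + 25]
20. n8.lab = "kmq"  [B₁.lab ++ "q"]
21. n0.lim = false  [g.hot and S.pre]
22. n0.lab = true  [B₀.off > 10]
23. n0.depth = "nzzyq"  [if g.hot then B₀.lab else "w"]

"nzzyq"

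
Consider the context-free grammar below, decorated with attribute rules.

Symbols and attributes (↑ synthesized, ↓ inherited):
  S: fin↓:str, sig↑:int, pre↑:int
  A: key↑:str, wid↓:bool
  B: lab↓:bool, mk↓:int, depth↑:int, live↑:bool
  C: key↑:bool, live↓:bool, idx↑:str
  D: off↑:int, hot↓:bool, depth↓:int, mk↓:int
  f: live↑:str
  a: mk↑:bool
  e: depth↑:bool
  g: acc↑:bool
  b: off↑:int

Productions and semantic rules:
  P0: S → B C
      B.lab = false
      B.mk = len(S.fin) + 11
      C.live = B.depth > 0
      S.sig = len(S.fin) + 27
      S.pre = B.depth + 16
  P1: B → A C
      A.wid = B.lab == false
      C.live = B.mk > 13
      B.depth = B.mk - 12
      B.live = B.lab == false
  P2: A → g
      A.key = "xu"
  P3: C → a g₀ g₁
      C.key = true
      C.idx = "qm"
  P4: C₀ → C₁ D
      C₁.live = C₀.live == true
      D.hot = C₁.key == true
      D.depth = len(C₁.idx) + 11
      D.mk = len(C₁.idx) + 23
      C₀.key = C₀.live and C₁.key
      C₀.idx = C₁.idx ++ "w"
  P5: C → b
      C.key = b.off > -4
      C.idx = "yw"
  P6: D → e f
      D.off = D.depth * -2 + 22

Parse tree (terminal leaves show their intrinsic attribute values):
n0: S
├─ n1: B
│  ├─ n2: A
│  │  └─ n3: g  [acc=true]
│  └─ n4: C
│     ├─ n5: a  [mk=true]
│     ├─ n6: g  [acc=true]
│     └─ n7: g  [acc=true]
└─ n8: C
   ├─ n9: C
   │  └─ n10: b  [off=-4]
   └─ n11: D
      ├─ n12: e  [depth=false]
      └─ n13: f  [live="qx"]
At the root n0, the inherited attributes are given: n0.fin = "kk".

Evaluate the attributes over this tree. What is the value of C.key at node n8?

false

1. n0.fin = "kk"  [given at root]
2. n1.lab = false  [false]
3. n1.mk = 13  [len(S.fin) + 11]
4. n2.wid = true  [B.lab == false]
5. n3.acc = true  [terminal]
6. n2.key = "xu"  ["xu"]
7. n4.live = false  [B.mk > 13]
8. n5.mk = true  [terminal]
9. n6.acc = true  [terminal]
10. n7.acc = true  [terminal]
11. n4.key = true  [true]
12. n4.idx = "qm"  ["qm"]
13. n1.depth = 1  [B.mk - 12]
14. n1.live = true  [B.lab == false]
15. n8.live = true  [B.depth > 0]
16. n9.live = true  [C₀.live == true]
17. n10.off = -4  [terminal]
18. n9.key = false  [b.off > -4]
19. n9.idx = "yw"  ["yw"]
20. n11.hot = false  [C₁.key == true]
21. n11.depth = 13  [len(C₁.idx) + 11]
22. n11.mk = 25  [len(C₁.idx) + 23]
23. n12.depth = false  [terminal]
24. n13.live = "qx"  [terminal]
25. n11.off = -4  [D.depth * -2 + 22]
26. n8.key = false  [C₀.live and C₁.key]
27. n8.idx = "yww"  [C₁.idx ++ "w"]
28. n0.sig = 29  [len(S.fin) + 27]
29. n0.pre = 17  [B.depth + 16]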